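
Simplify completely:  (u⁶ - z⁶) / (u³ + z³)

Difference of sixth powers: factor out (u³ + z³).

u³ - z³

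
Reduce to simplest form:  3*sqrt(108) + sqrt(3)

3*sqrt(108) = 18*sqrt(3); sqrt(3) = sqrt(3)
Combine: (18 + 1)·sqrt(3) = 19*sqrt(3)

19*sqrt(3)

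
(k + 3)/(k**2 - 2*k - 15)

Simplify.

Factor: k**2 - 2*k - 15 = (k + 3)*(k - 5)
Cancel the common factor (k + 3).

1/(k - 5)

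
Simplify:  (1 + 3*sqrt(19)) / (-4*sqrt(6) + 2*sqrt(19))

Multiply numerator and denominator by 2*sqrt(19) + 4*sqrt(6).
Denominator becomes -20; numerator becomes 2*sqrt(19) + 4*sqrt(6) + 114 + 12*sqrt(114).

(-6*sqrt(114) - 57 - 2*sqrt(6) - sqrt(19))/10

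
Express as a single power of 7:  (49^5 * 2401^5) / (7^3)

7^27

49^5 = 7^10; 2401^5 = 7^20; 7^3 = 7^3
Combine exponents: 7^27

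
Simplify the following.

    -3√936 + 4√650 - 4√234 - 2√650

3√936 = 18*√26; 4√650 = 20*√26; 4√234 = 12*√26; 2√650 = 10*√26
Combine: (-18 + 20 - 12 - 10)·√26 = -20*√26

-20*√26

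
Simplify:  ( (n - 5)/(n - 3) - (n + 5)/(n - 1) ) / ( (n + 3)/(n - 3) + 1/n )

(-8*n^2 + 20*n)/(n^3 + 3*n^2 - 7*n + 3)

Numerator: (n - 5)/(n - 3) - (n + 5)/(n - 1) = (-8*n + 20)/(n^2 - 4*n + 3)
Denominator: (n + 3)/(n - 3) + 1/n = (n^2 + 4*n - 3)/(n^2 - 3*n)
Divide: ((-8*n + 20)/(n^2 - 4*n + 3)) · ((n^2 - 3*n)/(n^2 + 4*n - 3)) = (-8*n^2 + 20*n)/(n^3 + 3*n^2 - 7*n + 3)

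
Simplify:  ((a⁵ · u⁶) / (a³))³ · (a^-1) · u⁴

a⁵*u^22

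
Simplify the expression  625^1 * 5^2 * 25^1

625^1 = 5^4; 5^2 = 5^2; 25^1 = 5^2
Combine exponents: 5^8

5^8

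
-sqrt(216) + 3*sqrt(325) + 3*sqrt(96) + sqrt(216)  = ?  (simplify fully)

sqrt(216) = 6*sqrt(6); 3*sqrt(325) = 15*sqrt(13); 3*sqrt(96) = 12*sqrt(6); sqrt(216) = 6*sqrt(6)

12*sqrt(6) + 15*sqrt(13)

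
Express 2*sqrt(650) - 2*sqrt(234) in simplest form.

4*sqrt(26)

2*sqrt(650) = 10*sqrt(26); 2*sqrt(234) = 6*sqrt(26)
Combine: (10 - 6)·sqrt(26) = 4*sqrt(26)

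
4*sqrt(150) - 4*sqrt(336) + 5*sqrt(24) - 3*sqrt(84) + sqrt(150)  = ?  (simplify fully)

4*sqrt(150) = 20*sqrt(6); 4*sqrt(336) = 16*sqrt(21); 5*sqrt(24) = 10*sqrt(6); 3*sqrt(84) = 6*sqrt(21); sqrt(150) = 5*sqrt(6)

-22*sqrt(21) + 35*sqrt(6)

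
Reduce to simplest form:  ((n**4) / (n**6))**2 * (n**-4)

n**(-8)

Inside the bracket: (n**-2)
Raise to the power 2: (n**-4)
Multiply by (n**-4): add exponents.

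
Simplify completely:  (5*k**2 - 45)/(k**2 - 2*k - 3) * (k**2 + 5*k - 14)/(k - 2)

Factor: 5*k**2 - 45 = 5*(k - 3)*(k + 3);  k**2 - 2*k - 3 = (k - 3)*(k + 1);  k**2 + 5*k - 14 = (k + 7)*(k - 2)
Cancel the common factors (k - 3), (k - 2).

(5*k**2 + 50*k + 105)/(k + 1)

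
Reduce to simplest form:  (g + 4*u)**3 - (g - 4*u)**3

Write as f(g,(4*u)) - f(g,-(4*u)) and expand.

24*g**2*u + 128*u**3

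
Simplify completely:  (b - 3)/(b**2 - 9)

Factor: b**2 - 9 = (b - 3)*(b + 3)
Cancel the common factor (b - 3).

1/(b + 3)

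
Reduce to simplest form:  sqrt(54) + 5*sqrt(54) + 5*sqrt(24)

28*sqrt(6)

sqrt(54) = 3*sqrt(6); 5*sqrt(54) = 15*sqrt(6); 5*sqrt(24) = 10*sqrt(6)
Combine: (3 + 15 + 10)·sqrt(6) = 28*sqrt(6)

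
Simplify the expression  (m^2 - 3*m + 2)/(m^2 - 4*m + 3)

Factor: m^2 - 3*m + 2 = (m - 2)*(m - 1);  m^2 - 4*m + 3 = (m - 3)*(m - 1)
Cancel the common factor (m - 1).

(m - 2)/(m - 3)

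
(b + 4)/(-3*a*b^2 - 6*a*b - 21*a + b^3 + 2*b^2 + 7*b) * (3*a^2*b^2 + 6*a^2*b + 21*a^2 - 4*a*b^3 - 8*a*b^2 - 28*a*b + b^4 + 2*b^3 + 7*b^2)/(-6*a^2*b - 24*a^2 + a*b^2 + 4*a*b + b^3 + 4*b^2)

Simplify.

Factor: -3*a*b^2 - 6*a*b - 21*a + b^3 + 2*b^2 + 7*b = (-3*a + b)*(b^2 + 2*b + 7);  3*a^2*b^2 + 6*a^2*b + 21*a^2 - 4*a*b^3 - 8*a*b^2 - 28*a*b + b^4 + 2*b^3 + 7*b^2 = (-3*a + b)*(b^2 + 2*b + 7)*(-a + b);  -6*a^2*b - 24*a^2 + a*b^2 + 4*a*b + b^3 + 4*b^2 = (-2*a + b)*(3*a + b)*(b + 4)
Cancel the common factors (b^2 + 2*b + 7), (b + 4), (-3*a + b).

(a - b)/(6*a^2 - a*b - b^2)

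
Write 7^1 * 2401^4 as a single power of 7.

7^1 = 7^1; 2401^4 = 7^16
Combine exponents: 7^17

7^17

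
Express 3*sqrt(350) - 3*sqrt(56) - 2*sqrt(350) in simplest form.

-sqrt(14)

3*sqrt(350) = 15*sqrt(14); 3*sqrt(56) = 6*sqrt(14); 2*sqrt(350) = 10*sqrt(14)
Combine: (15 - 6 - 10)·sqrt(14) = -sqrt(14)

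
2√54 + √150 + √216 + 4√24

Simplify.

25*√6

2√54 = 6*√6; √150 = 5*√6; √216 = 6*√6; 4√24 = 8*√6
Combine: (6 + 5 + 6 + 8)·√6 = 25*√6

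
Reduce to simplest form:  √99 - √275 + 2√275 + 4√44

16*√11

√99 = 3*√11; √275 = 5*√11; 2√275 = 10*√11; 4√44 = 8*√11
Combine: (3 - 5 + 10 + 8)·√11 = 16*√11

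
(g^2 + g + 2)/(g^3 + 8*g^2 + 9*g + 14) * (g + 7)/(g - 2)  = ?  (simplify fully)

Factor: g^3 + 8*g^2 + 9*g + 14 = (g + 7)*(g^2 + g + 2)
Cancel the common factors (g^2 + g + 2), (g + 7).

1/(g - 2)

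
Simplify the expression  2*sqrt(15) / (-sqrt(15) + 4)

30 + 8*sqrt(15)

Multiply numerator and denominator by sqrt(15) + 4.
Denominator becomes 1; numerator becomes 30 + 8*sqrt(15).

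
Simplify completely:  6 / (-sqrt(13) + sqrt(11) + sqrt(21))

(-114*sqrt(13) + 18*sqrt(21) + 138*sqrt(11) + 12*sqrt(3003))/563

Group as (sqrt(11) + sqrt(21)) - sqrt(13); multiply by (sqrt(11) + sqrt(21)) + sqrt(13), then rationalise the remaining surd.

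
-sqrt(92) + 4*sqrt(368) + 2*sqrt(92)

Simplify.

sqrt(92) = 2*sqrt(23); 4*sqrt(368) = 16*sqrt(23); 2*sqrt(92) = 4*sqrt(23)
Combine: (-2 + 16 + 4)·sqrt(23) = 18*sqrt(23)

18*sqrt(23)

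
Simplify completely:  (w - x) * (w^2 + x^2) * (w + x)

w^4 - x^4

Telescope via difference of squares: (w+x)(w-x) = w^2 - x^2, then repeat with the next factor.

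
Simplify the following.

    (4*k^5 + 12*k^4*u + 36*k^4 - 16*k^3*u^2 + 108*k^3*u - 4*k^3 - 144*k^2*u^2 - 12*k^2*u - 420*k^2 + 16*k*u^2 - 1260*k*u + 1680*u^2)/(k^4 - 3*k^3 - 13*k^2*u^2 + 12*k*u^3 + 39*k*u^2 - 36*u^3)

Factor: 4*k^5 + 12*k^4*u + 36*k^4 - 16*k^3*u^2 + 108*k^3*u - 4*k^3 - 144*k^2*u^2 - 12*k^2*u - 420*k^2 + 16*k*u^2 - 1260*k*u + 1680*u^2 = 4*(k + 5)*(k - u)*(k + 7)*(k - 3)*(k + 4*u);  k^4 - 3*k^3 - 13*k^2*u^2 + 12*k*u^3 + 39*k*u^2 - 36*u^3 = (k - 3*u)*(k - 3)*(k + 4*u)*(k - u)
Cancel the common factors (k - 3), (k + 4*u), (k - u).

(-4*k^2 - 48*k - 140)/(-k + 3*u)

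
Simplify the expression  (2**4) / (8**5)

2**(-11)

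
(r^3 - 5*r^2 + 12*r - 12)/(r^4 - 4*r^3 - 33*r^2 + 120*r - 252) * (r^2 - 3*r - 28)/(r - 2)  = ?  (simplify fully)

(r + 4)/(r + 6)

Factor: r^3 - 5*r^2 + 12*r - 12 = (r - 2)*(r^2 - 3*r + 6);  r^4 - 4*r^3 - 33*r^2 + 120*r - 252 = (r^2 - 3*r + 6)*(r + 6)*(r - 7);  r^2 - 3*r - 28 = (r - 7)*(r + 4)
Cancel the common factors (r^2 - 3*r + 6), (r - 7), (r - 2).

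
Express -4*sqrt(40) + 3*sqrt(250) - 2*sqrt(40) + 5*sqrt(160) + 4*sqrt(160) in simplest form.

39*sqrt(10)

4*sqrt(40) = 8*sqrt(10); 3*sqrt(250) = 15*sqrt(10); 2*sqrt(40) = 4*sqrt(10); 5*sqrt(160) = 20*sqrt(10); 4*sqrt(160) = 16*sqrt(10)
Combine: (-8 + 15 - 4 + 20 + 16)·sqrt(10) = 39*sqrt(10)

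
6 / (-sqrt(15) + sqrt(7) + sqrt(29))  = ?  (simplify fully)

(-126*sqrt(15) - 42*sqrt(29) + 222*sqrt(7) + 12*sqrt(3045))/371

Group as (sqrt(7) + sqrt(29)) - sqrt(15); multiply by (sqrt(7) + sqrt(29)) + sqrt(15), then rationalise the remaining surd.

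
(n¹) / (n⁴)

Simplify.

n^(-3)

Quotient: (n^-3)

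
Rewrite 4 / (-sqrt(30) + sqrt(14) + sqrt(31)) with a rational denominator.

Group as (sqrt(14) + sqrt(31)) - sqrt(30); multiply by (sqrt(14) + sqrt(31)) + sqrt(30), then rationalise the remaining surd.

(-60*sqrt(30) + 52*sqrt(31) + 188*sqrt(14) + 16*sqrt(3255))/1511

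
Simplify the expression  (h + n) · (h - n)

h² - n²

Pair the conjugate factors: (h+n)(h-n) = h² - n².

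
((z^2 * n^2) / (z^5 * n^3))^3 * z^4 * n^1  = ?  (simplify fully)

Inside the bracket: (z^-3) * (n^-1)
Raise to the power 3: (z^-9) * (n^-3)
Multiply by z^4 * n^1: add exponents.

1/(n^2*z^5)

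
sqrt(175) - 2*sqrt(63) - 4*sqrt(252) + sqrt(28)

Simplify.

-23*sqrt(7)

sqrt(175) = 5*sqrt(7); 2*sqrt(63) = 6*sqrt(7); 4*sqrt(252) = 24*sqrt(7); sqrt(28) = 2*sqrt(7)
Combine: (5 - 6 - 24 + 2)·sqrt(7) = -23*sqrt(7)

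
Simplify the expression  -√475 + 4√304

11*√19

√475 = 5*√19; 4√304 = 16*√19
Combine: (-5 + 16)·√19 = 11*√19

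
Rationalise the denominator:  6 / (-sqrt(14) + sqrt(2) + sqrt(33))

Group as (sqrt(2) + sqrt(33)) - sqrt(14); multiply by (sqrt(2) + sqrt(33)) + sqrt(14), then rationalise the remaining surd.

(-90*sqrt(2) - 8*sqrt(231) + 42*sqrt(14) + 34*sqrt(33))/59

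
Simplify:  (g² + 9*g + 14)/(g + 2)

Factor: g² + 9*g + 14 = (g + 7)·(g + 2)
Cancel the common factor (g + 2).

g + 7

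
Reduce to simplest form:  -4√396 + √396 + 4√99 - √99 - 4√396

4√396 = 24*√11; √396 = 6*√11; 4√99 = 12*√11; √99 = 3*√11; 4√396 = 24*√11
Combine: (-24 + 6 + 12 - 3 - 24)·√11 = -33*√11

-33*√11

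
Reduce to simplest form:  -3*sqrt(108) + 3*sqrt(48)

3*sqrt(108) = 18*sqrt(3); 3*sqrt(48) = 12*sqrt(3)
Combine: (-18 + 12)·sqrt(3) = -6*sqrt(3)

-6*sqrt(3)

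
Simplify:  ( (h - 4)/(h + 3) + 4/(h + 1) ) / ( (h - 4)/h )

(h³ + h² + 8*h)/(h³ - 13*h - 12)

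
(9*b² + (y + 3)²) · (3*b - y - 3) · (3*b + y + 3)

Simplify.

81*b⁴ - y⁴ - 12*y³ - 54*y² - 108*y - 81

Telescope via difference of squares: ((3*b)+(y + 3))((3*b)-(y + 3)) = 9*b² - y² - 6*y - 9, then repeat with the next factor.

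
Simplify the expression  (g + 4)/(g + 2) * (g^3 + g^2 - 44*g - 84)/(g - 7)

g^2 + 10*g + 24

Factor: g^3 + g^2 - 44*g - 84 = (g + 2)*(g - 7)*(g + 6)
Cancel the common factors (g - 7), (g + 2).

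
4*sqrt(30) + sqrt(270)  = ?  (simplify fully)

7*sqrt(30)

4*sqrt(30) = 4*sqrt(30); sqrt(270) = 3*sqrt(30)
Combine: (4 + 3)·sqrt(30) = 7*sqrt(30)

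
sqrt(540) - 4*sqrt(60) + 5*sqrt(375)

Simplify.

sqrt(540) = 6*sqrt(15); 4*sqrt(60) = 8*sqrt(15); 5*sqrt(375) = 25*sqrt(15)
Combine: (6 - 8 + 25)·sqrt(15) = 23*sqrt(15)

23*sqrt(15)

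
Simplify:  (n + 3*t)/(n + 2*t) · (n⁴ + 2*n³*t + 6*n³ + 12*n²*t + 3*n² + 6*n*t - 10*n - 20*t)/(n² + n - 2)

Factor: n⁴ + 2*n³*t + 6*n³ + 12*n²*t + 3*n² + 6*n*t - 10*n - 20*t = (n - 1)·(n + 5)·(n + 2)·(n + 2*t);  n² + n - 2 = (n + 2)·(n - 1)
Cancel the common factors (n + 2), (n + 2*t), (n - 1).

n² + 3*n*t + 5*n + 15*t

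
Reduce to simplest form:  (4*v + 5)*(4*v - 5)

16*v**2 - 25

Product of conjugates: (P+Q)(P-Q) = P**2 - Q**2.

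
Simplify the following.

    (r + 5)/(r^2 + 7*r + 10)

Factor: r^2 + 7*r + 10 = (r + 5)*(r + 2)
Cancel the common factor (r + 5).

1/(r + 2)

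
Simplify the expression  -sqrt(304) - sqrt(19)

sqrt(304) = 4*sqrt(19); sqrt(19) = sqrt(19)
Combine: (-4 - 1)·sqrt(19) = -5*sqrt(19)

-5*sqrt(19)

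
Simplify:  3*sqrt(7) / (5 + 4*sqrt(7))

(-5*sqrt(7) + 28)/29

Multiply numerator and denominator by -4*sqrt(7) + 5.
Denominator becomes -87; numerator becomes -84 + 15*sqrt(7).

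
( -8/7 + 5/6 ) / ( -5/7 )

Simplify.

13/30

Numerator: -8/7 + 5/6 = -13/42
Denominator: -5/7 = -5/7
Divide: (-13/42) · (-7/5) = 13/30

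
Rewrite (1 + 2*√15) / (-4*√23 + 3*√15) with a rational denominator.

(-8*√345 - 90 - 4*√23 - 3*√15)/233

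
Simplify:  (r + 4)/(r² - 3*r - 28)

Factor: r² - 3*r - 28 = (r - 7)·(r + 4)
Cancel the common factor (r + 4).

1/(r - 7)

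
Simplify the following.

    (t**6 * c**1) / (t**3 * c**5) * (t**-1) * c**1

t**2/c**3

Quotient: t**3 * (c**-4)
Multiply by (t**-1) * c**1: add exponents.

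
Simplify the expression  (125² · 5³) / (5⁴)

5^5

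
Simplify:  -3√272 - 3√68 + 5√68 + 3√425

7*√17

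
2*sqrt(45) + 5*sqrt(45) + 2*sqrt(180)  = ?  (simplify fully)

2*sqrt(45) = 6*sqrt(5); 5*sqrt(45) = 15*sqrt(5); 2*sqrt(180) = 12*sqrt(5)
Combine: (6 + 15 + 12)·sqrt(5) = 33*sqrt(5)

33*sqrt(5)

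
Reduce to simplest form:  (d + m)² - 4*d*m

Expand the square and combine the 4*d*m term.

(d - m)²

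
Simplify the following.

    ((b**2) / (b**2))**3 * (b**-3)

b**(-3)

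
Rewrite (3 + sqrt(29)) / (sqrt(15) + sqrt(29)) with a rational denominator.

Multiply numerator and denominator by -sqrt(15) + sqrt(29).
Denominator becomes 14; numerator becomes -sqrt(435) - 3*sqrt(15) + 3*sqrt(29) + 29.

(-sqrt(435) - 3*sqrt(15) + 3*sqrt(29) + 29)/14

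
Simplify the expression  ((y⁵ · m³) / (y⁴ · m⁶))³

Inside the bracket: y¹ · (m^-3)
Raise to the power 3: y³ · (m^-9)

y³/m⁹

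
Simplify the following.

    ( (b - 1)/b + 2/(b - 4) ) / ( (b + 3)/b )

(b² - 3*b + 4)/(b² - b - 12)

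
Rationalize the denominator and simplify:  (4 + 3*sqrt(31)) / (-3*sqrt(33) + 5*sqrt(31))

Multiply numerator and denominator by 3*sqrt(33) + 5*sqrt(31).
Denominator becomes 478; numerator becomes 12*sqrt(33) + 20*sqrt(31) + 9*sqrt(1023) + 465.

(12*sqrt(33) + 20*sqrt(31) + 9*sqrt(1023) + 465)/478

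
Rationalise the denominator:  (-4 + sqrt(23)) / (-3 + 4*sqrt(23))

(-13*sqrt(23) + 80)/359

Multiply numerator and denominator by -4*sqrt(23) - 3.
Denominator becomes -359; numerator becomes -80 + 13*sqrt(23).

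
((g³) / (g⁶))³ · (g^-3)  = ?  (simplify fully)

Inside the bracket: (g^-3)
Raise to the power 3: (g^-9)
Multiply by (g^-3): add exponents.

g^(-12)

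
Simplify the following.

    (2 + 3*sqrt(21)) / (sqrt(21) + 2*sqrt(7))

(-63 - 2*sqrt(21) + 4*sqrt(7) + 42*sqrt(3))/7

Multiply numerator and denominator by -2*sqrt(7) + sqrt(21).
Denominator becomes -7; numerator becomes -42*sqrt(3) - 4*sqrt(7) + 2*sqrt(21) + 63.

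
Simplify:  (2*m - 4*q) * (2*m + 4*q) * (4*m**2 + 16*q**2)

Pair the conjugate factors: ((2*m)+(4*q))((2*m)-(4*q)) = 4*m**2 - 16*q**2, then repeat with the next factor.

16*m**4 - 256*q**4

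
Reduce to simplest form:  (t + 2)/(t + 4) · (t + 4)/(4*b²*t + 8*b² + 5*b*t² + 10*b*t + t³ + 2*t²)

1/(4*b² + 5*b*t + t²)

Factor: 4*b²*t + 8*b² + 5*b*t² + 10*b*t + t³ + 2*t² = (4*b + t)·(t + 2)·(b + t)
Cancel the common factors (t + 2), (t + 4).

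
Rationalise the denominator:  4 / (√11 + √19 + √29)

(-8*√6061 + 4*√29 + 84*√19 + 148*√11)/835

Group as (√11 + √29) + √19; multiply by (√11 + √29) - √19, then rationalise the remaining surd.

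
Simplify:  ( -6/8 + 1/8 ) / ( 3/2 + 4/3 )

Numerator: -6/8 + 1/8 = -5/8
Denominator: 3/2 + 4/3 = 17/6
Divide: (-5/8) · (6/17) = -15/68

-15/68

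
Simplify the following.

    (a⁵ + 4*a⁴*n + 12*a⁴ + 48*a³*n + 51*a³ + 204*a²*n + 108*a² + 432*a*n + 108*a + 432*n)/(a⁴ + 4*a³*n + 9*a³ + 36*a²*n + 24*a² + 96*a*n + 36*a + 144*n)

Factor: a⁵ + 4*a⁴*n + 12*a⁴ + 48*a³*n + 51*a³ + 204*a²*n + 108*a² + 432*a*n + 108*a + 432*n = (a + 6)·(a + 4*n)·(a² + 3*a + 6)·(a + 3);  a⁴ + 4*a³*n + 9*a³ + 36*a²*n + 24*a² + 96*a*n + 36*a + 144*n = (a + 4*n)·(a + 6)·(a² + 3*a + 6)
Cancel the common factors (a² + 3*a + 6), (a + 4*n), (a + 6).

a + 3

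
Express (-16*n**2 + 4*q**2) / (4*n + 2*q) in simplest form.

-16*n**2 + 4*q**2 factors as 4*(-2*n + q)*(2*n + q).

-4*n + 2*q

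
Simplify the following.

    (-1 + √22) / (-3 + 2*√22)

(√22 + 41)/79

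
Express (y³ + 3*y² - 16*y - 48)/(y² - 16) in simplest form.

Factor: y³ + 3*y² - 16*y - 48 = (y - 4)·(y + 3)·(y + 4);  y² - 16 = (y + 4)·(y - 4)
Cancel the common factors (y + 4), (y - 4).

y + 3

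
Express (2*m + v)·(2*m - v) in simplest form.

4*m² - v²

Difference of squares with P = 2*m, Q = v.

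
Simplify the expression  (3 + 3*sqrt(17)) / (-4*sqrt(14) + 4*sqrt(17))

Multiply numerator and denominator by 4*sqrt(14) + 4*sqrt(17).
Denominator becomes 48; numerator becomes 12*sqrt(14) + 12*sqrt(17) + 12*sqrt(238) + 204.

(sqrt(14) + sqrt(17) + sqrt(238) + 17)/4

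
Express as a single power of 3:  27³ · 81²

3^17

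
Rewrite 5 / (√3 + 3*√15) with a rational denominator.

(-5*√3 + 15*√15)/132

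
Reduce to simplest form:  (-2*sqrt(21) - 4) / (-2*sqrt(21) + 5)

Multiply numerator and denominator by 5 + 2*sqrt(21).
Denominator becomes -59; numerator becomes -104 - 18*sqrt(21).

(18*sqrt(21) + 104)/59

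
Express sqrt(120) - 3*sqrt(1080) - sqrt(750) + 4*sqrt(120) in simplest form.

sqrt(120) = 2*sqrt(30); 3*sqrt(1080) = 18*sqrt(30); sqrt(750) = 5*sqrt(30); 4*sqrt(120) = 8*sqrt(30)
Combine: (2 - 18 - 5 + 8)·sqrt(30) = -13*sqrt(30)

-13*sqrt(30)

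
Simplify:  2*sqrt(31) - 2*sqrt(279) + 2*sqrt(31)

2*sqrt(31) = 2*sqrt(31); 2*sqrt(279) = 6*sqrt(31); 2*sqrt(31) = 2*sqrt(31)
Combine: (2 - 6 + 2)·sqrt(31) = -2*sqrt(31)

-2*sqrt(31)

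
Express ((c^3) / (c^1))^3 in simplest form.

c^6

Inside the bracket: c^2
Raise to the power 3: c^6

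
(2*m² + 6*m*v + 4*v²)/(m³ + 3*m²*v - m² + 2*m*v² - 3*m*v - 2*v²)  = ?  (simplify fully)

2/(m - 1)

Factor: 2*m² + 6*m*v + 4*v² = 2·(m + 2*v)·(m + v);  m³ + 3*m²*v - m² + 2*m*v² - 3*m*v - 2*v² = (m - 1)·(m + 2*v)·(m + v)
Cancel the common factors (m + 2*v), (m + v).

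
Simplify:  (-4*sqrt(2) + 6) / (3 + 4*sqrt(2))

Multiply numerator and denominator by -4*sqrt(2) + 3.
Denominator becomes -23; numerator becomes -36*sqrt(2) + 50.

(-50 + 36*sqrt(2))/23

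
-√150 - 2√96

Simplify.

-13*√6

√150 = 5*√6; 2√96 = 8*√6
Combine: (-5 - 8)·√6 = -13*√6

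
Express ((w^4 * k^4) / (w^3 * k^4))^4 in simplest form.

w^4

Inside the bracket: w^1
Raise to the power 4: w^4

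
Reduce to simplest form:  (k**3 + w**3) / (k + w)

k**2 - k*w + w**2

Apply the sum-of-cubes factorisation and cancel (k + w).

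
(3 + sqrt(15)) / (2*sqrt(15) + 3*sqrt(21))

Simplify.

(-10 - 2*sqrt(15) + 3*sqrt(21) + 3*sqrt(35))/43

Multiply numerator and denominator by -3*sqrt(21) + 2*sqrt(15).
Denominator becomes -129; numerator becomes -9*sqrt(35) - 9*sqrt(21) + 6*sqrt(15) + 30.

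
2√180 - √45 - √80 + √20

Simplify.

2√180 = 12*√5; √45 = 3*√5; √80 = 4*√5; √20 = 2*√5
Combine: (12 - 3 - 4 + 2)·√5 = 7*√5

7*√5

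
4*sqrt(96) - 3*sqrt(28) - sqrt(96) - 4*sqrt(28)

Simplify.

-14*sqrt(7) + 12*sqrt(6)

4*sqrt(96) = 16*sqrt(6); 3*sqrt(28) = 6*sqrt(7); sqrt(96) = 4*sqrt(6); 4*sqrt(28) = 8*sqrt(7)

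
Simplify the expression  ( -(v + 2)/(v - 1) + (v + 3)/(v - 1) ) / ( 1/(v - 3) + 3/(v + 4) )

(v² + v - 12)/(4*v² - 9*v + 5)

Numerator: -(v + 2)/(v - 1) + (v + 3)/(v - 1) = 1/(v - 1)
Denominator: 1/(v - 3) + 3/(v + 4) = (4*v - 5)/(v² + v - 12)
Divide: (1/(v - 1)) · ((v² + v - 12)/(4*v - 5)) = (v² + v - 12)/(4*v² - 9*v + 5)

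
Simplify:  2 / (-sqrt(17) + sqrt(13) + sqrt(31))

(-54*sqrt(17) - 2*sqrt(31) + 70*sqrt(13) + 4*sqrt(6851))/883

Group as (sqrt(13) + sqrt(31)) - sqrt(17); multiply by (sqrt(13) + sqrt(31)) + sqrt(17), then rationalise the remaining surd.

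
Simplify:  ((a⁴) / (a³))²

Inside the bracket: a¹
Raise to the power 2: a²

a²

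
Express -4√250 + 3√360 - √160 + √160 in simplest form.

4√250 = 20*√10; 3√360 = 18*√10; √160 = 4*√10; √160 = 4*√10
Combine: (-20 + 18 - 4 + 4)·√10 = -2*√10

-2*√10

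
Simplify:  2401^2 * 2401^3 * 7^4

7^24

2401^2 = 7^8; 2401^3 = 7^12; 7^4 = 7^4
Combine exponents: 7^24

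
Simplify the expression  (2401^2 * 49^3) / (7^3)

7^11

2401^2 = 7^8; 49^3 = 7^6; 7^3 = 7^3
Combine exponents: 7^11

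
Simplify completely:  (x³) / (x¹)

x²

Quotient: x²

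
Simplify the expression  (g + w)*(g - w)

(g)^2 - (w)^2 = g^2 - w^2.

g^2 - w^2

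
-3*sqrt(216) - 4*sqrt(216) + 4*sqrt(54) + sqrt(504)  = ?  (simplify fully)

3*sqrt(216) = 18*sqrt(6); 4*sqrt(216) = 24*sqrt(6); 4*sqrt(54) = 12*sqrt(6); sqrt(504) = 6*sqrt(14)

-30*sqrt(6) + 6*sqrt(14)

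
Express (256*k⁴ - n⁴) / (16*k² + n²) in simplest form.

16*k² - n²

256*k⁴ - n⁴ factors as (4*k - n)*(4*k + n)*(16*k² + n²).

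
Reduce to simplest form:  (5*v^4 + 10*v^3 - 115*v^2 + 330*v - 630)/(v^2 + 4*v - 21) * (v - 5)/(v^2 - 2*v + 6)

5*v - 25

Factor: 5*v^4 + 10*v^3 - 115*v^2 + 330*v - 630 = 5*(v - 3)*(v^2 - 2*v + 6)*(v + 7);  v^2 + 4*v - 21 = (v + 7)*(v - 3)
Cancel the common factors (v^2 - 2*v + 6), (v + 7), (v - 3).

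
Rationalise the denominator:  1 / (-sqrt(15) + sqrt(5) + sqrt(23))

Group as (sqrt(5) + sqrt(23)) - sqrt(15); multiply by (sqrt(5) + sqrt(23)) + sqrt(15), then rationalise the remaining surd.

(-13*sqrt(15) - 3*sqrt(23) + 33*sqrt(5) + 10*sqrt(69))/291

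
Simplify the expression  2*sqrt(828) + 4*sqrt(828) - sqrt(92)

34*sqrt(23)

2*sqrt(828) = 12*sqrt(23); 4*sqrt(828) = 24*sqrt(23); sqrt(92) = 2*sqrt(23)
Combine: (12 + 24 - 2)·sqrt(23) = 34*sqrt(23)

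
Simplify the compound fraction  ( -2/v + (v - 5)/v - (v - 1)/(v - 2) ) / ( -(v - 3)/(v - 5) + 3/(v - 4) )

(8*v³ - 86*v² + 286*v - 280)/(v⁴ - 12*v³ + 47*v² - 54*v)

Numerator: -2/v + (v - 5)/v - (v - 1)/(v - 2) = (-8*v + 14)/(v² - 2*v)
Denominator: -(v - 3)/(v - 5) + 3/(v - 4) = (-v² + 10*v - 27)/(v² - 9*v + 20)
Divide: ((-8*v + 14)/(v² - 2*v)) · ((v² - 9*v + 20)/(-v² + 10*v - 27)) = (8*v³ - 86*v² + 286*v - 280)/(v⁴ - 12*v³ + 47*v² - 54*v)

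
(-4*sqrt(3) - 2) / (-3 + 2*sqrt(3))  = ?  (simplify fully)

(-30 - 16*sqrt(3))/3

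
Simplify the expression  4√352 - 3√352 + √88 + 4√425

6*√22 + 20*√17

4√352 = 16*√22; 3√352 = 12*√22; √88 = 2*√22; 4√425 = 20*√17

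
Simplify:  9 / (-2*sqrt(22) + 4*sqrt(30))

(9*sqrt(22) + 18*sqrt(30))/196

Multiply numerator and denominator by 2*sqrt(22) + 4*sqrt(30).
Denominator becomes 392; numerator becomes 18*sqrt(22) + 36*sqrt(30).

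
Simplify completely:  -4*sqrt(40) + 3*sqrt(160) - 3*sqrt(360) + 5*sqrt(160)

4*sqrt(40) = 8*sqrt(10); 3*sqrt(160) = 12*sqrt(10); 3*sqrt(360) = 18*sqrt(10); 5*sqrt(160) = 20*sqrt(10)
Combine: (-8 + 12 - 18 + 20)·sqrt(10) = 6*sqrt(10)

6*sqrt(10)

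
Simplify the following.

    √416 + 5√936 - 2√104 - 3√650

15*√26

√416 = 4*√26; 5√936 = 30*√26; 2√104 = 4*√26; 3√650 = 15*√26
Combine: (4 + 30 - 4 - 15)·√26 = 15*√26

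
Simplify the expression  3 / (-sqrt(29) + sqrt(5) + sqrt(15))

Group as (sqrt(5) + sqrt(15)) - sqrt(29); multiply by (sqrt(5) + sqrt(15)) + sqrt(29), then rationalise the remaining surd.

(9*sqrt(29) + 19*sqrt(15) + 39*sqrt(5) + 10*sqrt(87))/73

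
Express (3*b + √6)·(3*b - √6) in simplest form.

9*b² - 6

(3*b)^2 - (√6)^2 = 9*b² - 6.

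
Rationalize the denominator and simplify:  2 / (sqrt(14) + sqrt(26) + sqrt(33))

Group as (sqrt(26) + sqrt(33)) + sqrt(14); multiply by (sqrt(26) + sqrt(33)) - sqrt(14), then rationalise the remaining surd.

(-8*sqrt(3003) + 14*sqrt(33) + 42*sqrt(26) + 90*sqrt(14))/1407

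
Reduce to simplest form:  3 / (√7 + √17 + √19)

(-6*√2261 + 15*√19 + 27*√17 + 87*√7)/451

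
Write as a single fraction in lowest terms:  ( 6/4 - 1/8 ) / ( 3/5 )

Numerator: 6/4 - 1/8 = 11/8
Denominator: 3/5 = 3/5
Divide: (11/8) · (5/3) = 55/24

55/24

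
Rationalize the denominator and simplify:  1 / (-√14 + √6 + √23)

(-15*√14 - 3*√23 + 31*√6 + 4*√483)/327

Group as (√6 + √23) - √14; multiply by (√6 + √23) + √14, then rationalise the remaining surd.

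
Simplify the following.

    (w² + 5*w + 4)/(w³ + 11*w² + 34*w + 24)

Factor: w² + 5*w + 4 = (w + 4)·(w + 1);  w³ + 11*w² + 34*w + 24 = (w + 4)·(w + 6)·(w + 1)
Cancel the common factors (w + 4), (w + 1).

1/(w + 6)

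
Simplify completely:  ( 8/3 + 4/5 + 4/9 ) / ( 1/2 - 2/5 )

352/9

Numerator: 8/3 + 4/5 + 4/9 = 176/45
Denominator: 1/2 - 2/5 = 1/10
Divide: (176/45) · (10) = 352/9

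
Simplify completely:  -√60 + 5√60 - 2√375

-2*√15

√60 = 2*√15; 5√60 = 10*√15; 2√375 = 10*√15
Combine: (-2 + 10 - 10)·√15 = -2*√15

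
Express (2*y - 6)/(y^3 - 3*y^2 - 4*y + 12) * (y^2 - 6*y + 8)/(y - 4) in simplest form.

Factor: 2*y - 6 = 2*(y - 3);  y^3 - 3*y^2 - 4*y + 12 = (y - 2)*(y + 2)*(y - 3);  y^2 - 6*y + 8 = (y - 2)*(y - 4)
Cancel the common factors (y - 2), (y - 4), (y - 3).

2/(y + 2)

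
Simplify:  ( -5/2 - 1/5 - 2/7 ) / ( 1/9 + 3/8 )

-7524/1225

Numerator: -5/2 - 1/5 - 2/7 = -209/70
Denominator: 1/9 + 3/8 = 35/72
Divide: (-209/70) · (72/35) = -7524/1225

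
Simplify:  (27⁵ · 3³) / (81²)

3^10

27⁵ = 3^15; 3³ = 3^3; 81² = 3^8
Combine exponents: 3^10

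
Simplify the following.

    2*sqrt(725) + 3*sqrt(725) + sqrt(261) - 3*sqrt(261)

2*sqrt(725) = 10*sqrt(29); 3*sqrt(725) = 15*sqrt(29); sqrt(261) = 3*sqrt(29); 3*sqrt(261) = 9*sqrt(29)
Combine: (10 + 15 + 3 - 9)·sqrt(29) = 19*sqrt(29)

19*sqrt(29)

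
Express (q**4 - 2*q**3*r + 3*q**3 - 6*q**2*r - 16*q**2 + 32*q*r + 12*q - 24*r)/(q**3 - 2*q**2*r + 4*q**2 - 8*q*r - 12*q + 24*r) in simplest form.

Factor: q**4 - 2*q**3*r + 3*q**3 - 6*q**2*r - 16*q**2 + 32*q*r + 12*q - 24*r = (q - 2*r)*(q - 1)*(q - 2)*(q + 6);  q**3 - 2*q**2*r + 4*q**2 - 8*q*r - 12*q + 24*r = (q - 2)*(q - 2*r)*(q + 6)
Cancel the common factors (q + 6), (q - 2), (q - 2*r).

q - 1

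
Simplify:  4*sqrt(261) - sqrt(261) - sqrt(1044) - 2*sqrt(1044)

-9*sqrt(29)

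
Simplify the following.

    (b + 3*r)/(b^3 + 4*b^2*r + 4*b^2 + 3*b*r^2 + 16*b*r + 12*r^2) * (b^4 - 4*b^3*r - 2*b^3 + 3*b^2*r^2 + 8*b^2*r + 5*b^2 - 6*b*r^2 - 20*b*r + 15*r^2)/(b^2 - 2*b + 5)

Factor: b^3 + 4*b^2*r + 4*b^2 + 3*b*r^2 + 16*b*r + 12*r^2 = (b + r)*(b + 3*r)*(b + 4);  b^4 - 4*b^3*r - 2*b^3 + 3*b^2*r^2 + 8*b^2*r + 5*b^2 - 6*b*r^2 - 20*b*r + 15*r^2 = (b - 3*r)*(b - r)*(b^2 - 2*b + 5)
Cancel the common factors (b^2 - 2*b + 5), (b + 3*r).

(b^2 - 4*b*r + 3*r^2)/(b^2 + b*r + 4*b + 4*r)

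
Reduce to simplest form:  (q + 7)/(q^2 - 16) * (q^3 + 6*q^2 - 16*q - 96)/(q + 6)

Factor: q^2 - 16 = (q - 4)*(q + 4);  q^3 + 6*q^2 - 16*q - 96 = (q + 6)*(q + 4)*(q - 4)
Cancel the common factors (q + 6), (q + 4), (q - 4).

q + 7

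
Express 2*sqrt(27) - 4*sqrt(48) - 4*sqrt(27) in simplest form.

-22*sqrt(3)

2*sqrt(27) = 6*sqrt(3); 4*sqrt(48) = 16*sqrt(3); 4*sqrt(27) = 12*sqrt(3)
Combine: (6 - 16 - 12)·sqrt(3) = -22*sqrt(3)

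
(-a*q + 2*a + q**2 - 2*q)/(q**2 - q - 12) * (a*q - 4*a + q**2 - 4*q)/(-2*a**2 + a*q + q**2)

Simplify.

Factor: -a*q + 2*a + q**2 - 2*q = (q - 2)*(-a + q);  q**2 - q - 12 = (q - 4)*(q + 3);  a*q - 4*a + q**2 - 4*q = (a + q)*(q - 4);  -2*a**2 + a*q + q**2 = (-a + q)*(2*a + q)
Cancel the common factors (-a + q), (q - 4).

(a*q - 2*a + q**2 - 2*q)/(2*a*q + 6*a + q**2 + 3*q)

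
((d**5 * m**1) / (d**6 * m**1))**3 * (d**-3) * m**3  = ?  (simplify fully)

m**3/d**6

Inside the bracket: (d**-1)
Raise to the power 3: (d**-3)
Multiply by (d**-3) * m**3: add exponents.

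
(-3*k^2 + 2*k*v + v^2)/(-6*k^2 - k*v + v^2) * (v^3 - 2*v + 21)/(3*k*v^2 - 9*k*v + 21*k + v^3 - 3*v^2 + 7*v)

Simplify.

Factor: -3*k^2 + 2*k*v + v^2 = (3*k + v)*(-k + v);  -6*k^2 - k*v + v^2 = (-3*k + v)*(2*k + v);  v^3 - 2*v + 21 = (v^2 - 3*v + 7)*(v + 3);  3*k*v^2 - 9*k*v + 21*k + v^3 - 3*v^2 + 7*v = (3*k + v)*(v^2 - 3*v + 7)
Cancel the common factors (v^2 - 3*v + 7), (3*k + v).

(-k*v - 3*k + v^2 + 3*v)/(-6*k^2 - k*v + v^2)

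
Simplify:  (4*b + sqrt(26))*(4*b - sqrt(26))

16*b**2 - 26

Difference of squares with P = 4*b, Q = sqrt(26).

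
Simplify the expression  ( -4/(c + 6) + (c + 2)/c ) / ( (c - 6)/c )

(c^2 + 4*c + 12)/(c^2 - 36)

Numerator: -4/(c + 6) + (c + 2)/c = (c^2 + 4*c + 12)/(c^2 + 6*c)
Denominator: (c - 6)/c = (c - 6)/c
Divide: ((c^2 + 4*c + 12)/(c^2 + 6*c)) · (c/(c - 6)) = (c^2 + 4*c + 12)/(c^2 - 36)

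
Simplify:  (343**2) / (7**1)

343**2 = 7**6; 7**1 = 7**1
Combine exponents: 7**5

7**5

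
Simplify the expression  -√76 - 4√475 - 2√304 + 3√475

-15*√19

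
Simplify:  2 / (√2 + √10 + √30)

(-11*√10 - 19*√2 + 10*√6 + 9*√30)/61

Group as (√2 + √30) + √10; multiply by (√2 + √30) - √10, then rationalise the remaining surd.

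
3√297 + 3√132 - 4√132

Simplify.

3√297 = 9*√33; 3√132 = 6*√33; 4√132 = 8*√33
Combine: (9 + 6 - 8)·√33 = 7*√33

7*√33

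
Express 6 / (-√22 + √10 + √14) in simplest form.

(-3*√22 + 27*√14 + 39*√10 + 6*√770)/139

Group as (√10 + √14) - √22; multiply by (√10 + √14) + √22, then rationalise the remaining surd.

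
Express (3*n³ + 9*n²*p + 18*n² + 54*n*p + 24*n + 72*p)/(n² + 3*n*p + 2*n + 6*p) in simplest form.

3*n + 12

Factor: 3*n³ + 9*n²*p + 18*n² + 54*n*p + 24*n + 72*p = 3·(n + 2)·(n + 3*p)·(n + 4);  n² + 3*n*p + 2*n + 6*p = (n + 2)·(n + 3*p)
Cancel the common factors (n + 2), (n + 3*p).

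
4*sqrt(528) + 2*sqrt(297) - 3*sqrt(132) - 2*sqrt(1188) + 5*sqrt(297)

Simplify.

19*sqrt(33)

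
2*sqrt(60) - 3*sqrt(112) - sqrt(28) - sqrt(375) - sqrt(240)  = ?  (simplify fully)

-14*sqrt(7) - 5*sqrt(15)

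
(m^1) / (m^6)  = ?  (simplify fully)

m^(-5)

Quotient: (m^-5)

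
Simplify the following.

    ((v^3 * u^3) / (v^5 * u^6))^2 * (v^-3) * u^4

Inside the bracket: (v^-2) * (u^-3)
Raise to the power 2: (v^-4) * (u^-6)
Multiply by (v^-3) * u^4: add exponents.

1/(u^2*v^7)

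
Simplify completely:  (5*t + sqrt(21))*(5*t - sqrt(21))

25*t^2 - 21

Product of conjugates: (P+Q)(P-Q) = P^2 - Q^2.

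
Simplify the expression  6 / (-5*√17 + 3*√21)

(-15*√17 - 9*√21)/118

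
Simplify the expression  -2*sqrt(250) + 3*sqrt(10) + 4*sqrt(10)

-3*sqrt(10)

2*sqrt(250) = 10*sqrt(10); 3*sqrt(10) = 3*sqrt(10); 4*sqrt(10) = 4*sqrt(10)
Combine: (-10 + 3 + 4)·sqrt(10) = -3*sqrt(10)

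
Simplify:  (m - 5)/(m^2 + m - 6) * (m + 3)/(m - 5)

1/(m - 2)

Factor: m^2 + m - 6 = (m - 2)*(m + 3)
Cancel the common factors (m + 3), (m - 5).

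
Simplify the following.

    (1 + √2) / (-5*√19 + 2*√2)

(-5*√38 - 5*√19 - 4 - 2*√2)/467

Multiply numerator and denominator by 2*√2 + 5*√19.
Denominator becomes -467; numerator becomes 2*√2 + 4 + 5*√19 + 5*√38.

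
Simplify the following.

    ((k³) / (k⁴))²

Inside the bracket: (k^-1)
Raise to the power 2: (k^-2)

k^(-2)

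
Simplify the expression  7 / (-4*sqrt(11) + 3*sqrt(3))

(-28*sqrt(11) - 21*sqrt(3))/149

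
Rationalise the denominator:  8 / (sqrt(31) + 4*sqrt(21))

Multiply numerator and denominator by -sqrt(31) + 4*sqrt(21).
Denominator becomes 305; numerator becomes -8*sqrt(31) + 32*sqrt(21).

(-8*sqrt(31) + 32*sqrt(21))/305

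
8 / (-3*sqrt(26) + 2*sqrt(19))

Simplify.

Multiply numerator and denominator by 2*sqrt(19) + 3*sqrt(26).
Denominator becomes -158; numerator becomes 16*sqrt(19) + 24*sqrt(26).

(-12*sqrt(26) - 8*sqrt(19))/79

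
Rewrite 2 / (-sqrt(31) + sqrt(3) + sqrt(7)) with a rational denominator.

(-42*sqrt(31) - 54*sqrt(7) - 70*sqrt(3) - 4*sqrt(651))/357

Group as (sqrt(3) + sqrt(7)) - sqrt(31); multiply by (sqrt(3) + sqrt(7)) + sqrt(31), then rationalise the remaining surd.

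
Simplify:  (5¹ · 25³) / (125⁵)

5¹ = 5^1; 25³ = 5^6; 125⁵ = 5^15
Combine exponents: 5^(-8)

5^(-8)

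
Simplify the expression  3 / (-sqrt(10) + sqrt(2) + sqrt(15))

(-21*sqrt(10) - 9*sqrt(15) + 69*sqrt(2) + 60*sqrt(3))/71

Group as (sqrt(2) + sqrt(15)) - sqrt(10); multiply by (sqrt(2) + sqrt(15)) + sqrt(10), then rationalise the remaining surd.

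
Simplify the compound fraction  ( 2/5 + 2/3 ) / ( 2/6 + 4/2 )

Numerator: 2/5 + 2/3 = 16/15
Denominator: 2/6 + 4/2 = 7/3
Divide: (16/15) · (3/7) = 16/35

16/35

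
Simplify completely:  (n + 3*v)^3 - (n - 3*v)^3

Binomially expand both and collect terms in n, (3*v).

18*v*(n^2 + 3*v^2)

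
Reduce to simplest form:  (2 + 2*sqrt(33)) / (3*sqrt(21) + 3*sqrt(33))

Multiply numerator and denominator by -3*sqrt(21) + 3*sqrt(33).
Denominator becomes 108; numerator becomes -18*sqrt(77) - 6*sqrt(21) + 6*sqrt(33) + 198.

(-3*sqrt(77) - sqrt(21) + sqrt(33) + 33)/18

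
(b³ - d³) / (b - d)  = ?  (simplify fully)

Factor as (a-b)(a^2+ab+b^2) with a=b, b=d.

b² + b*d + d²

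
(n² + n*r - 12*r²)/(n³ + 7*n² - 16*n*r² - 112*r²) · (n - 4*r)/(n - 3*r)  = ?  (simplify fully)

1/(n + 7)

Factor: n² + n*r - 12*r² = (n + 4*r)·(n - 3*r);  n³ + 7*n² - 16*n*r² - 112*r² = (n - 4*r)·(n + 7)·(n + 4*r)
Cancel the common factors (n - 4*r), (n - 3*r), (n + 4*r).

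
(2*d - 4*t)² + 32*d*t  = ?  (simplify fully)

Expanding gives 4*d² + 16*d*t + 16*t², a perfect square.

4*(d + 2*t)²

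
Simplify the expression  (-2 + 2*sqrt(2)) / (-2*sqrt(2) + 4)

sqrt(2)/2

Multiply numerator and denominator by 2*sqrt(2) + 4.
Denominator becomes 8; numerator becomes 4*sqrt(2).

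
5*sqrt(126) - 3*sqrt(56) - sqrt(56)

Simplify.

7*sqrt(14)

5*sqrt(126) = 15*sqrt(14); 3*sqrt(56) = 6*sqrt(14); sqrt(56) = 2*sqrt(14)
Combine: (15 - 6 - 2)·sqrt(14) = 7*sqrt(14)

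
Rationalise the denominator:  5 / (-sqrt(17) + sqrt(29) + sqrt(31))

(-215*sqrt(17) + 75*sqrt(31) + 95*sqrt(29) + 10*sqrt(15283))/1747

Group as (sqrt(29) + sqrt(31)) - sqrt(17); multiply by (sqrt(29) + sqrt(31)) + sqrt(17), then rationalise the remaining surd.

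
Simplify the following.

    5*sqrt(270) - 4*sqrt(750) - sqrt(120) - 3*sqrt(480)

-19*sqrt(30)

5*sqrt(270) = 15*sqrt(30); 4*sqrt(750) = 20*sqrt(30); sqrt(120) = 2*sqrt(30); 3*sqrt(480) = 12*sqrt(30)
Combine: (15 - 20 - 2 - 12)·sqrt(30) = -19*sqrt(30)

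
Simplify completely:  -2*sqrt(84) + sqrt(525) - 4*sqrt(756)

-23*sqrt(21)

2*sqrt(84) = 4*sqrt(21); sqrt(525) = 5*sqrt(21); 4*sqrt(756) = 24*sqrt(21)
Combine: (-4 + 5 - 24)·sqrt(21) = -23*sqrt(21)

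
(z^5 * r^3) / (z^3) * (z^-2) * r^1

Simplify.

r^4

Quotient: z^2 * r^3
Multiply by (z^-2) * r^1: add exponents.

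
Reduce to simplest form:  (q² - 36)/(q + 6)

q - 6

Factor: q² - 36 = (q + 6)·(q - 6)
Cancel the common factor (q + 6).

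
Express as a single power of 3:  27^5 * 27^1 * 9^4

27^5 = 3^15; 27^1 = 3^3; 9^4 = 3^8
Combine exponents: 3^26

3^26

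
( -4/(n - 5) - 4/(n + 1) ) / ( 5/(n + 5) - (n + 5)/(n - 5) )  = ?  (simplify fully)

Numerator: -4/(n - 5) - 4/(n + 1) = (-8*n + 16)/(n^2 - 4*n - 5)
Denominator: 5/(n + 5) - (n + 5)/(n - 5) = (-n^2 - 5*n - 50)/(n^2 - 25)
Divide: ((-8*n + 16)/(n^2 - 4*n - 5)) · ((n^2 - 25)/(-n^2 - 5*n - 50)) = (8*n^2 + 24*n - 80)/(n^3 + 6*n^2 + 55*n + 50)

(8*n^2 + 24*n - 80)/(n^3 + 6*n^2 + 55*n + 50)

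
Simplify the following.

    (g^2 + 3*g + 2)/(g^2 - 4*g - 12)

Factor: g^2 + 3*g + 2 = (g + 1)*(g + 2);  g^2 - 4*g - 12 = (g + 2)*(g - 6)
Cancel the common factor (g + 2).

(g + 1)/(g - 6)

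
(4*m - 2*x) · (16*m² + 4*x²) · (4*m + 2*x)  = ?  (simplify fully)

Telescope via difference of squares: ((4*m)+(2*x))((4*m)-(2*x)) = 16*m² - 4*x², then repeat with the next factor.

256*m⁴ - 16*x⁴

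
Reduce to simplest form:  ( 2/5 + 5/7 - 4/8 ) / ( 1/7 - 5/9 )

-387/260

Numerator: 2/5 + 5/7 - 4/8 = 43/70
Denominator: 1/7 - 5/9 = -26/63
Divide: (43/70) · (-63/26) = -387/260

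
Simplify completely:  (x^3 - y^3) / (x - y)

Factor as (a-b)(a^2+ab+b^2) with a=x, b=y.

x^2 + x*y + y^2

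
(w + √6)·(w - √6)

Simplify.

(w)^2 - (√6)^2 = w² - 6.

w² - 6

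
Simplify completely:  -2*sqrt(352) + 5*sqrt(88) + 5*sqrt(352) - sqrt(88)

20*sqrt(22)

2*sqrt(352) = 8*sqrt(22); 5*sqrt(88) = 10*sqrt(22); 5*sqrt(352) = 20*sqrt(22); sqrt(88) = 2*sqrt(22)
Combine: (-8 + 10 + 20 - 2)·sqrt(22) = 20*sqrt(22)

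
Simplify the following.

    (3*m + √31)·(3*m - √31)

9*m² - 31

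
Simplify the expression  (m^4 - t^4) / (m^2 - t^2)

m^2 + t^2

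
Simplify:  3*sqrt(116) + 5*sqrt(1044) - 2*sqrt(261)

30*sqrt(29)

3*sqrt(116) = 6*sqrt(29); 5*sqrt(1044) = 30*sqrt(29); 2*sqrt(261) = 6*sqrt(29)
Combine: (6 + 30 - 6)·sqrt(29) = 30*sqrt(29)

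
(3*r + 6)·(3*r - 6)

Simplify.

Product of conjugates: (P+Q)(P-Q) = P^2 - Q^2.

9*r² - 36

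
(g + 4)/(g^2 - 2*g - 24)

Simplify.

1/(g - 6)

Factor: g^2 - 2*g - 24 = (g - 6)*(g + 4)
Cancel the common factor (g + 4).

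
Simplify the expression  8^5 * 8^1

8^5 = 2^15; 8^1 = 2^3
Combine exponents: 2^18

2^18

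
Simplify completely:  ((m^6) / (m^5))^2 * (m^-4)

m^(-2)

Inside the bracket: m^1
Raise to the power 2: m^2
Multiply by (m^-4): add exponents.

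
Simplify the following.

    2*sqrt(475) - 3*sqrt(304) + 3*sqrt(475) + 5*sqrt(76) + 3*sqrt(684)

2*sqrt(475) = 10*sqrt(19); 3*sqrt(304) = 12*sqrt(19); 3*sqrt(475) = 15*sqrt(19); 5*sqrt(76) = 10*sqrt(19); 3*sqrt(684) = 18*sqrt(19)
Combine: (10 - 12 + 15 + 10 + 18)·sqrt(19) = 41*sqrt(19)

41*sqrt(19)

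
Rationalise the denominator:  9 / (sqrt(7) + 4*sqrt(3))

(-9*sqrt(7) + 36*sqrt(3))/41

Multiply numerator and denominator by -4*sqrt(3) + sqrt(7).
Denominator becomes -41; numerator becomes -36*sqrt(3) + 9*sqrt(7).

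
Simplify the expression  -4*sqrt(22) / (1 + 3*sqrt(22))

Multiply numerator and denominator by -3*sqrt(22) + 1.
Denominator becomes -197; numerator becomes -4*sqrt(22) + 264.

(-264 + 4*sqrt(22))/197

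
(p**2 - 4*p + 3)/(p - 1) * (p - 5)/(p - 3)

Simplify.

Factor: p**2 - 4*p + 3 = (p - 1)*(p - 3)
Cancel the common factors (p - 1), (p - 3).

p - 5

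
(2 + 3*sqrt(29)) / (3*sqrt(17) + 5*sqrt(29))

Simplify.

(-9*sqrt(493) - 6*sqrt(17) + 10*sqrt(29) + 435)/572

Multiply numerator and denominator by -3*sqrt(17) + 5*sqrt(29).
Denominator becomes 572; numerator becomes -9*sqrt(493) - 6*sqrt(17) + 10*sqrt(29) + 435.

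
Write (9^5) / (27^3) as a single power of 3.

3^1

9^5 = 3^10; 27^3 = 3^9
Combine exponents: 3^1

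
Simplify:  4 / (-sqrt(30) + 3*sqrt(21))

Multiply numerator and denominator by sqrt(30) + 3*sqrt(21).
Denominator becomes 159; numerator becomes 4*sqrt(30) + 12*sqrt(21).

(4*sqrt(30) + 12*sqrt(21))/159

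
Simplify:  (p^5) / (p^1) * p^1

p^5

Quotient: p^4
Multiply by p^1: add exponents.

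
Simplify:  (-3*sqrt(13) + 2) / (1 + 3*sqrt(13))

(-119 + 9*sqrt(13))/116

Multiply numerator and denominator by -3*sqrt(13) + 1.
Denominator becomes -116; numerator becomes -9*sqrt(13) + 119.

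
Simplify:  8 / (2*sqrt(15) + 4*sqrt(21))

Multiply numerator and denominator by -2*sqrt(15) + 4*sqrt(21).
Denominator becomes 276; numerator becomes -16*sqrt(15) + 32*sqrt(21).

(-4*sqrt(15) + 8*sqrt(21))/69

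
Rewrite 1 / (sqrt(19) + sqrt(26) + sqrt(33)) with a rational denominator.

(-sqrt(16302) + 6*sqrt(33) + 13*sqrt(26) + 20*sqrt(19))/916

Group as (sqrt(19) + sqrt(33)) + sqrt(26); multiply by (sqrt(19) + sqrt(33)) - sqrt(26), then rationalise the remaining surd.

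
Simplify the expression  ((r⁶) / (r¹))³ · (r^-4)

Inside the bracket: r⁵
Raise to the power 3: r^15
Multiply by (r^-4): add exponents.

r^11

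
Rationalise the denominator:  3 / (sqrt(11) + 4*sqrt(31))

(-3*sqrt(11) + 12*sqrt(31))/485

Multiply numerator and denominator by -4*sqrt(31) + sqrt(11).
Denominator becomes -485; numerator becomes -12*sqrt(31) + 3*sqrt(11).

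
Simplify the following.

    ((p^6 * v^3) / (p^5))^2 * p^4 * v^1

p^6*v^7

Inside the bracket: p^1 * v^3
Raise to the power 2: p^2 * v^6
Multiply by p^4 * v^1: add exponents.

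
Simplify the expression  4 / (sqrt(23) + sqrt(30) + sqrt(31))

Group as (sqrt(23) + sqrt(30)) + sqrt(31); multiply by (sqrt(23) + sqrt(30)) - sqrt(31), then rationalise the remaining surd.

(-2*sqrt(21390) + 22*sqrt(31) + 24*sqrt(30) + 38*sqrt(23))/569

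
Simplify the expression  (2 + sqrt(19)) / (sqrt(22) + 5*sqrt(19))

Multiply numerator and denominator by -sqrt(22) + 5*sqrt(19).
Denominator becomes 453; numerator becomes -sqrt(418) - 2*sqrt(22) + 10*sqrt(19) + 95.

(-sqrt(418) - 2*sqrt(22) + 10*sqrt(19) + 95)/453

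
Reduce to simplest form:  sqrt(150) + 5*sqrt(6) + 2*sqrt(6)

12*sqrt(6)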